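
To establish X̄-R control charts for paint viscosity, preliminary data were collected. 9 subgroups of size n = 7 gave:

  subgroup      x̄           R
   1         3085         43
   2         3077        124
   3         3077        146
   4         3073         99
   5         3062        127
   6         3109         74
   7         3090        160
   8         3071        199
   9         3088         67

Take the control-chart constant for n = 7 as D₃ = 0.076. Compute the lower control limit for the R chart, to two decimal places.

8.77

R̄ = (43 + 124 + 146 + 99 + 127 + 74 + 160 + 199 + 67) / 9 = 1039.0000 / 9 = 115.4444
LCL_R = D₃·R̄ = 0.076 × 115.4444 = 8.7738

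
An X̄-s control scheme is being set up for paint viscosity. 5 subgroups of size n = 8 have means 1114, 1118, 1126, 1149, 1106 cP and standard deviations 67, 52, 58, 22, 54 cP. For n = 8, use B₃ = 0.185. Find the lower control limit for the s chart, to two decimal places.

s̄ = (67 + 52 + 58 + 22 + 54) / 5 = 50.6000
LCL_s = B₃·s̄ = 0.185 × 50.6000 = 9.3610

9.36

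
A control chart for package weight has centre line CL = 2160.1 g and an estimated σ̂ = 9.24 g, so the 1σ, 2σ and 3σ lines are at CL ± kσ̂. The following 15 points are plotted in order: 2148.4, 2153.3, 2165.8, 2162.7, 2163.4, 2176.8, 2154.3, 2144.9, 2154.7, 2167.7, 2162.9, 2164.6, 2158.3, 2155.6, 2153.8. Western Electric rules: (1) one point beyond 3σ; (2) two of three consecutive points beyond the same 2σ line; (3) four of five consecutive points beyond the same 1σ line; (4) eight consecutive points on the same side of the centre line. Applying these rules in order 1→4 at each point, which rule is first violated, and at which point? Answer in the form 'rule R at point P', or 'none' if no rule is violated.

none

Zone of each point (C = within 1σ̂, B = 1σ̂–2σ̂, A = 2σ̂–3σ̂, * = beyond 3σ̂; sign = side of CL): 1:-B, 2:-C, 3:+C, 4:+C, 5:+C, 6:+B, 7:-C, 8:-B, 9:-C, 10:+C, 11:+C, 12:+C, 13:-C, 14:-C, 15:-C
No rule fires across all 15 points.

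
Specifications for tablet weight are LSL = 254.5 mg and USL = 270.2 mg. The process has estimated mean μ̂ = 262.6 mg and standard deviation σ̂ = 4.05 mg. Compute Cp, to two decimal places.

0.65

Cp = (USL − LSL) / (6σ̂) = (270.2 − 254.5) / (6 × 4.05) = 15.7000 / 24.3000 = 0.6461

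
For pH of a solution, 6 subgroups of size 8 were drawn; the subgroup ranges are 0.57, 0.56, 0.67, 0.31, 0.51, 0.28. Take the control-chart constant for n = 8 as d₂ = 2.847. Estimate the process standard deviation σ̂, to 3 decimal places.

R̄ = (0.57 + 0.56 + 0.67 + 0.31 + 0.51 + 0.28) / 6 = 0.4833
σ̂ = R̄ / d₂ = 0.4833 / 2.847 = 0.1698

0.170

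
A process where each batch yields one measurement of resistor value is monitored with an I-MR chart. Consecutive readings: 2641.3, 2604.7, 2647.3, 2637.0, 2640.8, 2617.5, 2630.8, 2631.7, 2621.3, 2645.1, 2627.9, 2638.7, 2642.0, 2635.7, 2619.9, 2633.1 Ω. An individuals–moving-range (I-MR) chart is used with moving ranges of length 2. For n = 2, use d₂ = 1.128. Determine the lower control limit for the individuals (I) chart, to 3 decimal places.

2591.111

X̄ = (2641.3 + 2604.7 + 2647.3 + 2637.0 + 2640.8 + 2617.5 + 2630.8 + 2631.7 + 2621.3 + 2645.1 + 2627.9 + 2638.7 + 2642.0 + 2635.7 + 2619.9 + 2633.1) / 16 = 2632.1750
Moving ranges: 36.6, 42.6, 10.3, 3.8, 23.3, 13.3, 0.9, 10.4, 23.8, 17.2, 10.8, 3.3, 6.3, 15.8, 13.2; M̄R̄ = 231.6000 / 15 = 15.4400
LCL = X̄ − 3·M̄R̄/d₂ = 2632.1750 − 3 × 15.4400 / 1.128 = 2591.1112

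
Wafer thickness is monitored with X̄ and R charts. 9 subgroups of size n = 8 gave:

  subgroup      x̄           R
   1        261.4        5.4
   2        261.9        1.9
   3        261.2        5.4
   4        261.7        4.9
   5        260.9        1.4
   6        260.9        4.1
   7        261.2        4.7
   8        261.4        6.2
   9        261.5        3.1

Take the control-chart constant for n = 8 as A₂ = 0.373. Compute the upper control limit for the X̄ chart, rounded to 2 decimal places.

X̄̄ = (261.4 + 261.9 + 261.2 + 261.7 + 260.9 + 260.9 + 261.2 + 261.4 + 261.5) / 9 = 2352.1000 / 9 = 261.3444
R̄ = (5.4 + 1.9 + 5.4 + 4.9 + 1.4 + 4.1 + 4.7 + 6.2 + 3.1) / 9 = 37.1000 / 9 = 4.1222
UCL = X̄̄ + A₂·R̄ = 261.3444 + 0.373 × 4.1222 = 262.8820

262.88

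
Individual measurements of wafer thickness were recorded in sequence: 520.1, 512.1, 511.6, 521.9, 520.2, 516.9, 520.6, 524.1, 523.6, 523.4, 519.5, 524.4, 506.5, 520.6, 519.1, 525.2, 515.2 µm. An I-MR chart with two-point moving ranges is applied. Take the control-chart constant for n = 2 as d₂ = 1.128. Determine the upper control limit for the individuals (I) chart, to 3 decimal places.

534.094

X̄ = (520.1 + 512.1 + 511.6 + 521.9 + 520.2 + 516.9 + 520.6 + 524.1 + 523.6 + 523.4 + 519.5 + 524.4 + 506.5 + 520.6 + 519.1 + 525.2 + 515.2) / 17 = 519.1176
Moving ranges: 8.0, 0.5, 10.3, 1.7, 3.3, 3.7, 3.5, 0.5, 0.2, 3.9, 4.9, 17.9, 14.1, 1.5, 6.1, 10.0; M̄R̄ = 90.1000 / 16 = 5.6312
UCL = X̄ + 3·M̄R̄/d₂ = 519.1176 + 3 × 5.6312 / 1.128 = 534.0944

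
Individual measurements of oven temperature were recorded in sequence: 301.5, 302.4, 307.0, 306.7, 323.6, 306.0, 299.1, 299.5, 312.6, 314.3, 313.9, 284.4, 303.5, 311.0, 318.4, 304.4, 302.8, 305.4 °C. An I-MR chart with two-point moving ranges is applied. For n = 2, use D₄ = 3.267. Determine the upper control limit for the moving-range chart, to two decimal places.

27.77

Moving ranges: 0.9, 4.6, 0.3, 16.9, 17.6, 6.9, 0.4, 13.1, 1.7, 0.4, 29.5, 19.1, 7.5, 7.4, 14.0, 1.6, 2.6; M̄R̄ = 144.5000 / 17 = 8.5000
UCL_MR = D₄·M̄R̄ = 3.267 × 8.5000 = 27.7695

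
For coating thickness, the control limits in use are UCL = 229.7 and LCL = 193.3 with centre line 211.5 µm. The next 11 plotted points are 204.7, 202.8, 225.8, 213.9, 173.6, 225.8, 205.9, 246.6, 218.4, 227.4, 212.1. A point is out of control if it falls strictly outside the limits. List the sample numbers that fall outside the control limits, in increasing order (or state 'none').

Compare each point to [193.3, 229.7]: sample 5 = 173.6 < LCL; sample 8 = 246.6 > UCL.

5, 8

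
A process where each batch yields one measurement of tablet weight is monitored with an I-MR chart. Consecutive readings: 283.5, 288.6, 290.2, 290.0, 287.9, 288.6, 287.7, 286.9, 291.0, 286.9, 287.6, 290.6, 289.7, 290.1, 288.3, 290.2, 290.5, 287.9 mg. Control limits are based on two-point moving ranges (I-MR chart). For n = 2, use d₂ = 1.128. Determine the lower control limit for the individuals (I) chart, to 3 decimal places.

X̄ = (283.5 + 288.6 + 290.2 + 290.0 + 287.9 + 288.6 + 287.7 + 286.9 + 291.0 + 286.9 + 287.6 + 290.6 + 289.7 + 290.1 + 288.3 + 290.2 + 290.5 + 287.9) / 18 = 288.6778
Moving ranges: 5.1, 1.6, 0.2, 2.1, 0.7, 0.9, 0.8, 4.1, 4.1, 0.7, 3.0, 0.9, 0.4, 1.8, 1.9, 0.3, 2.6; M̄R̄ = 31.2000 / 17 = 1.8353
LCL = X̄ − 3·M̄R̄/d₂ = 288.6778 − 3 × 1.8353 / 1.128 = 283.7967

283.797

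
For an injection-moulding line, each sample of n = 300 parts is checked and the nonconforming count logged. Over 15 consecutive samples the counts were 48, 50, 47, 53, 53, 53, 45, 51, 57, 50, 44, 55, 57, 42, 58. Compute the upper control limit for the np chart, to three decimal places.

70.365

p̄ = Σdᵢ / (k·n) = 763 / (15 × 300) = 0.16956
UCL = np̄ + 3·√(np̄(1−p̄)) = 50.8667 + 3 × √(50.8667×0.83044) = 50.8667 + 3 × 6.4994 = 70.3648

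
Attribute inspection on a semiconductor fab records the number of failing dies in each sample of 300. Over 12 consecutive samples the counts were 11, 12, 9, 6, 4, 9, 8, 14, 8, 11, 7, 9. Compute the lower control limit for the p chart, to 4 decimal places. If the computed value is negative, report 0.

p̄ = Σdᵢ / (k·n) = 108 / (12 × 300) = 0.03000
LCL = p̄ − 3·√(p̄(1−p̄)/n) = 0.03000 − 3 × 0.00985 = 0.00045

0.0005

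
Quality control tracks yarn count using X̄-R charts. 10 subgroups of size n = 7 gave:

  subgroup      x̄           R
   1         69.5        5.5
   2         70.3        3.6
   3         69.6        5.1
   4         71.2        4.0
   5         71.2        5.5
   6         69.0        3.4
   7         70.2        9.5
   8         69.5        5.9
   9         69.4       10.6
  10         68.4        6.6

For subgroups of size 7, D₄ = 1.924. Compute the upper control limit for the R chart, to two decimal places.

11.49

R̄ = (5.5 + 3.6 + 5.1 + 4.0 + 5.5 + 3.4 + 9.5 + 5.9 + 10.6 + 6.6) / 10 = 59.7000 / 10 = 5.9700
UCL_R = D₄·R̄ = 1.924 × 5.9700 = 11.4863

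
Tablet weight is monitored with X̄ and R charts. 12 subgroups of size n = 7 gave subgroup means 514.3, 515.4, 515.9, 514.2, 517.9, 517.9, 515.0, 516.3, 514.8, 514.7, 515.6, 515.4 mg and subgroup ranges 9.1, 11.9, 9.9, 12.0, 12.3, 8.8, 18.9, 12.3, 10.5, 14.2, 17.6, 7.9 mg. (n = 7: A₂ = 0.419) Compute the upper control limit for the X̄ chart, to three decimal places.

520.694

X̄̄ = (514.3 + 515.4 + 515.9 + 514.2 + 517.9 + 517.9 + 515.0 + 516.3 + 514.8 + 514.7 + 515.6 + 515.4) / 12 = 6187.4000 / 12 = 515.6167
R̄ = (9.1 + 11.9 + 9.9 + 12.0 + 12.3 + 8.8 + 18.9 + 12.3 + 10.5 + 14.2 + 17.6 + 7.9) / 12 = 145.4000 / 12 = 12.1167
UCL = X̄̄ + A₂·R̄ = 515.6167 + 0.419 × 12.1167 = 520.6935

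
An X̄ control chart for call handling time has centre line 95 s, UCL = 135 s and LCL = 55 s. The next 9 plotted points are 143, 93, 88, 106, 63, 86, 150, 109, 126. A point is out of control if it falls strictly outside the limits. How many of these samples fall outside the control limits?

Compare each point to [55, 135]: sample 1 = 143 > UCL; sample 7 = 150 > UCL.

2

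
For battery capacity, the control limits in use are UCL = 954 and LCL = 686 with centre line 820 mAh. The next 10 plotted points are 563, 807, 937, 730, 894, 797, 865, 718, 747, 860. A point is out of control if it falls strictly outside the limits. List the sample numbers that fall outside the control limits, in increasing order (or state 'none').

Compare each point to [686, 954]: sample 1 = 563 < LCL.

1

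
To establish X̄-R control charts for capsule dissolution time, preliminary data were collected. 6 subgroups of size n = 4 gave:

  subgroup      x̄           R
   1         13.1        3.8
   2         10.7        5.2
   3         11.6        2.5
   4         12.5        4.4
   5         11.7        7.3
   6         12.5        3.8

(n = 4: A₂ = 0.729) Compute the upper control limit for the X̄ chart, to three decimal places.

X̄̄ = (13.1 + 10.7 + 11.6 + 12.5 + 11.7 + 12.5) / 6 = 72.1000 / 6 = 12.0167
R̄ = (3.8 + 5.2 + 2.5 + 4.4 + 7.3 + 3.8) / 6 = 27.0000 / 6 = 4.5000
UCL = X̄̄ + A₂·R̄ = 12.0167 + 0.729 × 4.5000 = 15.2972

15.297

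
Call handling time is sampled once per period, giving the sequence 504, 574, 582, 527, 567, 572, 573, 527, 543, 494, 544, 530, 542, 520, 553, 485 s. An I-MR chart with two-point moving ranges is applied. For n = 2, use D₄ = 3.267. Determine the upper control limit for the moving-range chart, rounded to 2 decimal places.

Moving ranges: 70, 8, 55, 40, 5, 1, 46, 16, 49, 50, 14, 12, 22, 33, 68; M̄R̄ = 489.0000 / 15 = 32.6000
UCL_MR = D₄·M̄R̄ = 3.267 × 32.6000 = 106.5042

106.50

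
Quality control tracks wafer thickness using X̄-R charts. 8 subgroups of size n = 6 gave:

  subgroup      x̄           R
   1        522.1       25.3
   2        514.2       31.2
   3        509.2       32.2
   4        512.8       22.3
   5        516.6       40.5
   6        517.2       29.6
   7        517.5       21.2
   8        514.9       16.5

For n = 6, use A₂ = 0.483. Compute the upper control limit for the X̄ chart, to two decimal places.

528.77

X̄̄ = (522.1 + 514.2 + 509.2 + 512.8 + 516.6 + 517.2 + 517.5 + 514.9) / 8 = 4124.5000 / 8 = 515.5625
R̄ = (25.3 + 31.2 + 32.2 + 22.3 + 40.5 + 29.6 + 21.2 + 16.5) / 8 = 218.8000 / 8 = 27.3500
UCL = X̄̄ + A₂·R̄ = 515.5625 + 0.483 × 27.3500 = 528.7726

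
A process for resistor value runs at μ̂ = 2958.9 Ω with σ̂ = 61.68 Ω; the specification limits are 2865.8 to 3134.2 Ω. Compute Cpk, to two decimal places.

Cpu = (USL − μ̂) / (3σ̂) = (3134.2 − 2958.9) / (3 × 61.68) = 0.9474; Cpl = (μ̂ − LSL) / (3σ̂) = (2958.9 − 2865.8) / (3 × 61.68) = 0.5031; Cpk = min(Cpu, Cpl) = 0.5031

0.50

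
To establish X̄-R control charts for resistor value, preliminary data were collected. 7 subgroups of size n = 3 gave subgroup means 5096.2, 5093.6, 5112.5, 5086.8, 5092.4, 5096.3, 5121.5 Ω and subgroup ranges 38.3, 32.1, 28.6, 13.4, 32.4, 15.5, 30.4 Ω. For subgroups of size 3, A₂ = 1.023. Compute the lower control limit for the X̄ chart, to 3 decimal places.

5072.031

X̄̄ = (5096.2 + 5093.6 + 5112.5 + 5086.8 + 5092.4 + 5096.3 + 5121.5) / 7 = 35699.3000 / 7 = 5099.9000
R̄ = (38.3 + 32.1 + 28.6 + 13.4 + 32.4 + 15.5 + 30.4) / 7 = 190.7000 / 7 = 27.2429
LCL = X̄̄ − A₂·R̄ = 5099.9000 − 1.023 × 27.2429 = 5072.0306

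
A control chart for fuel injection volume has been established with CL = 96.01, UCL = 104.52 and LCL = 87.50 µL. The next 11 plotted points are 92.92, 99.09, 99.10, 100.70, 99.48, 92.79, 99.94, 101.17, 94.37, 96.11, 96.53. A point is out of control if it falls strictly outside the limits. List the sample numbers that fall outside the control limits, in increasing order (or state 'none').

none

All 11 points lie within [87.50, 104.52].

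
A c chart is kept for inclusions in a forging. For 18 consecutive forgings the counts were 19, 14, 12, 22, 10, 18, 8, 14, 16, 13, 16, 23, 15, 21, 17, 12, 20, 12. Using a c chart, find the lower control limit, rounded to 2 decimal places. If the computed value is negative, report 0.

c̄ = (19 + 14 + 12 + 22 + 10 + 18 + 8 + 14 + 16 + 13 + 16 + 23 + 15 + 21 + 17 + 12 + 20 + 12) / 18 = 282 / 18 = 15.6667
LCL = c̄ − 3√c̄ = 15.6667 − 3 × 3.9581 = 3.7923

3.79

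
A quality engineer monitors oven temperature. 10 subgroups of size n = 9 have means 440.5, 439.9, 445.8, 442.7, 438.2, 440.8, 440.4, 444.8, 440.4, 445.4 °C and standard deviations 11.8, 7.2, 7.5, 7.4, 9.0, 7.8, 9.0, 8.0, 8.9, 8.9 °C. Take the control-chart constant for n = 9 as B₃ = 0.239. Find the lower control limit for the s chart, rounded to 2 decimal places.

s̄ = (11.8 + 7.2 + 7.5 + 7.4 + 9.0 + 7.8 + 9.0 + 8.0 + 8.9 + 8.9) / 10 = 8.5500
LCL_s = B₃·s̄ = 0.239 × 8.5500 = 2.0434

2.04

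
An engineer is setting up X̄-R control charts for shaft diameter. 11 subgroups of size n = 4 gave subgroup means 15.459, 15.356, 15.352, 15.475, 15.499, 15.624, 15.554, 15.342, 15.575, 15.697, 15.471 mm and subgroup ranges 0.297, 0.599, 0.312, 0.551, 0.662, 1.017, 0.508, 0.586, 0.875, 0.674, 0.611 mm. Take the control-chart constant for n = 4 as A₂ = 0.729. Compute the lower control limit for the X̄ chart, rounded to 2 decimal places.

15.05

X̄̄ = (15.459 + 15.356 + 15.352 + 15.475 + 15.499 + 15.624 + 15.554 + 15.342 + 15.575 + 15.697 + 15.471) / 11 = 170.4040 / 11 = 15.4913
R̄ = (0.297 + 0.599 + 0.312 + 0.551 + 0.662 + 1.017 + 0.508 + 0.586 + 0.875 + 0.674 + 0.611) / 11 = 6.6920 / 11 = 0.6084
LCL = X̄̄ − A₂·R̄ = 15.4913 − 0.729 × 0.6084 = 15.0478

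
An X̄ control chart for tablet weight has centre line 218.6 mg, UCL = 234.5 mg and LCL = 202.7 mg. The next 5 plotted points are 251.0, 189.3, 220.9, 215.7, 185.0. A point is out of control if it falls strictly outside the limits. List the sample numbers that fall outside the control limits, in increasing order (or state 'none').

1, 2, 5

Compare each point to [202.7, 234.5]: sample 1 = 251.0 > UCL; sample 2 = 189.3 < LCL; sample 5 = 185.0 < LCL.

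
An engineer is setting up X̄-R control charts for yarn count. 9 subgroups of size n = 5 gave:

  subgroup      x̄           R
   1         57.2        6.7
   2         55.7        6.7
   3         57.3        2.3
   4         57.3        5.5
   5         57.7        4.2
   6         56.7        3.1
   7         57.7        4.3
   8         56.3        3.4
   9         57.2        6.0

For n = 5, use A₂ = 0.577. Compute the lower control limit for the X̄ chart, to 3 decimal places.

X̄̄ = (57.2 + 55.7 + 57.3 + 57.3 + 57.7 + 56.7 + 57.7 + 56.3 + 57.2) / 9 = 513.1000 / 9 = 57.0111
R̄ = (6.7 + 6.7 + 2.3 + 5.5 + 4.2 + 3.1 + 4.3 + 3.4 + 6.0) / 9 = 42.2000 / 9 = 4.6889
LCL = X̄̄ − A₂·R̄ = 57.0111 − 0.577 × 4.6889 = 54.3056

54.306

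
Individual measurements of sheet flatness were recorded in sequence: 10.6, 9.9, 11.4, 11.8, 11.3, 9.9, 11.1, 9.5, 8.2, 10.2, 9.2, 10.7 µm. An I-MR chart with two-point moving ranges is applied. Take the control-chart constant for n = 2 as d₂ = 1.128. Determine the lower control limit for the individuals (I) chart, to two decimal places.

7.15

X̄ = (10.6 + 9.9 + 11.4 + 11.8 + 11.3 + 9.9 + 11.1 + 9.5 + 8.2 + 10.2 + 9.2 + 10.7) / 12 = 10.3167
Moving ranges: 0.7, 1.5, 0.4, 0.5, 1.4, 1.2, 1.6, 1.3, 2.0, 1.0, 1.5; M̄R̄ = 13.1000 / 11 = 1.1909
LCL = X̄ − 3·M̄R̄/d₂ = 10.3167 − 3 × 1.1909 / 1.128 = 7.1494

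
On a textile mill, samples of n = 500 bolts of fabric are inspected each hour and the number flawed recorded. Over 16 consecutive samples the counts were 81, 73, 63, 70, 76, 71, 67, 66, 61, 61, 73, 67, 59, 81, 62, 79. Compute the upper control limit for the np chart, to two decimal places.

92.56

p̄ = Σdᵢ / (k·n) = 1110 / (16 × 500) = 0.13875
UCL = np̄ + 3·√(np̄(1−p̄)) = 69.3750 + 3 × √(69.3750×0.86125) = 69.3750 + 3 × 7.7298 = 92.5643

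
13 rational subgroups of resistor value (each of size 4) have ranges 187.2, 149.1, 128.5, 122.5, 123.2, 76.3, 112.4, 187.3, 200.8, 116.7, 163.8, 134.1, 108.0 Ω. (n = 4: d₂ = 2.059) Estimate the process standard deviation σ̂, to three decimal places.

67.617

R̄ = (187.2 + 149.1 + 128.5 + 122.5 + 123.2 + 76.3 + 112.4 + 187.3 + 200.8 + 116.7 + 163.8 + 134.1 + 108.0) / 13 = 139.2231
σ̂ = R̄ / d₂ = 139.2231 / 2.059 = 67.6168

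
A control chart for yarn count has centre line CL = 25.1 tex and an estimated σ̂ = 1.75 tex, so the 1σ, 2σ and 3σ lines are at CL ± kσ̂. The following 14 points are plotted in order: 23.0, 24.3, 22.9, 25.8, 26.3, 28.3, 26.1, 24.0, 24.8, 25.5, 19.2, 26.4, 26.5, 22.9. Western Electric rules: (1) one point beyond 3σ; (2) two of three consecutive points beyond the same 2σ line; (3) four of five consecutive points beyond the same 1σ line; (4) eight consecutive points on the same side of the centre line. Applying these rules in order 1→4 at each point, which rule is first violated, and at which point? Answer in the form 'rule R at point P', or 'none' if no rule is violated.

Zone of each point (C = within 1σ̂, B = 1σ̂–2σ̂, A = 2σ̂–3σ̂, * = beyond 3σ̂; sign = side of CL): 1:-B, 2:-C, 3:-B, 4:+C, 5:+C, 6:+B, 7:+C, 8:-C, 9:-C, 10:+C, 11:-*, 12:+C, 13:+C, 14:-B
Rule 1 (one point beyond the 3σ limits) is satisfied at point 11.

rule 1 at point 11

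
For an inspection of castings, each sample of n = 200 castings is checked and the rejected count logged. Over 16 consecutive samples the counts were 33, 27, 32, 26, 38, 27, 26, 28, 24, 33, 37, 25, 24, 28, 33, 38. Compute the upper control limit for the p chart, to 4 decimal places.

0.2254

p̄ = Σdᵢ / (k·n) = 479 / (16 × 200) = 0.14969
UCL = p̄ + 3·√(p̄(1−p̄)/n) = 0.14969 + 3 × √(0.14969×0.85031/200) = 0.14969 + 3 × 0.02523 = 0.22537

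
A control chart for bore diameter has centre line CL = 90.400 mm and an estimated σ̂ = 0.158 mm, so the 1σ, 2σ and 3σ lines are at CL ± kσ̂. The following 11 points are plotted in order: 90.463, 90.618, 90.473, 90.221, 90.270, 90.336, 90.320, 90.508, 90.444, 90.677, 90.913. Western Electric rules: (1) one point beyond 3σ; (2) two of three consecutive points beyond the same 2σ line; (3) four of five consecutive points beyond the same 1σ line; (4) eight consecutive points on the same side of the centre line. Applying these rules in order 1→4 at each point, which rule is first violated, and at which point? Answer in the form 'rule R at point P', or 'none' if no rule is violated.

Zone of each point (C = within 1σ̂, B = 1σ̂–2σ̂, A = 2σ̂–3σ̂, * = beyond 3σ̂; sign = side of CL): 1:+C, 2:+B, 3:+C, 4:-B, 5:-C, 6:-C, 7:-C, 8:+C, 9:+C, 10:+B, 11:+*
Rule 1 (one point beyond the 3σ limits) is satisfied at point 11.

rule 1 at point 11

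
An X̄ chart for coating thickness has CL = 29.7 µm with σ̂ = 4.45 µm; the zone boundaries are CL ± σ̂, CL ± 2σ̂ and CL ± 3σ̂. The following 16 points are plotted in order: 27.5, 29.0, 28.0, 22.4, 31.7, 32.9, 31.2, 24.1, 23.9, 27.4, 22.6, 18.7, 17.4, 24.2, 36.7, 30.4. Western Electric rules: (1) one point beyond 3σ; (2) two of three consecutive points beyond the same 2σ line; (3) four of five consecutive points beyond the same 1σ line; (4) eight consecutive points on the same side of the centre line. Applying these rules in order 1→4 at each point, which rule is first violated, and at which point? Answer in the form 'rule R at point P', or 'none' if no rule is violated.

Zone of each point (C = within 1σ̂, B = 1σ̂–2σ̂, A = 2σ̂–3σ̂, * = beyond 3σ̂; sign = side of CL): 1:-C, 2:-C, 3:-C, 4:-B, 5:+C, 6:+C, 7:+C, 8:-B, 9:-B, 10:-C, 11:-B, 12:-A, 13:-A, 14:-B, 15:+B, 16:+C
Rule 3 (four of five consecutive points beyond the same 1σ limit) is satisfied at point 12.

rule 3 at point 12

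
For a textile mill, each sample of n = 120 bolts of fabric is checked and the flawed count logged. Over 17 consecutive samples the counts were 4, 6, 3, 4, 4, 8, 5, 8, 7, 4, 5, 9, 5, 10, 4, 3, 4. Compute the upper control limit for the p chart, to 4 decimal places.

0.1027

p̄ = Σdᵢ / (k·n) = 93 / (17 × 120) = 0.04559
UCL = p̄ + 3·√(p̄(1−p̄)/n) = 0.04559 + 3 × √(0.04559×0.95441/120) = 0.04559 + 3 × 0.01904 = 0.10271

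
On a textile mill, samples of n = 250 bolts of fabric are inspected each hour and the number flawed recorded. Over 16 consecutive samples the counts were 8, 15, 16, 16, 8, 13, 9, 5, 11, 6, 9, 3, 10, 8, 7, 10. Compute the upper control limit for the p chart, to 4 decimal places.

0.0750

p̄ = Σdᵢ / (k·n) = 154 / (16 × 250) = 0.03850
UCL = p̄ + 3·√(p̄(1−p̄)/n) = 0.03850 + 3 × √(0.03850×0.96150/250) = 0.03850 + 3 × 0.01217 = 0.07501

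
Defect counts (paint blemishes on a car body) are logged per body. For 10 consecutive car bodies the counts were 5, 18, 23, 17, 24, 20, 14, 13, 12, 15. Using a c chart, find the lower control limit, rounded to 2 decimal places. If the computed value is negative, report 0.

c̄ = (5 + 18 + 23 + 17 + 24 + 20 + 14 + 13 + 12 + 15) / 10 = 161 / 10 = 16.1000
LCL = c̄ − 3√c̄ = 16.1000 − 3 × 4.0125 = 4.0626

4.06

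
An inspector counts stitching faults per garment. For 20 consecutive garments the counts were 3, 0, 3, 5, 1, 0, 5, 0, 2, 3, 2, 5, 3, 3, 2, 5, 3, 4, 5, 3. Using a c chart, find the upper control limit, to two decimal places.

c̄ = (3 + 0 + 3 + 5 + 1 + 0 + 5 + 0 + 2 + 3 + 2 + 5 + 3 + 3 + 2 + 5 + 3 + 4 + 5 + 3) / 20 = 57 / 20 = 2.8500
UCL = c̄ + 3√c̄ = 2.8500 + 3 × √2.8500 = 2.8500 + 3 × 1.6882 = 7.9146

7.91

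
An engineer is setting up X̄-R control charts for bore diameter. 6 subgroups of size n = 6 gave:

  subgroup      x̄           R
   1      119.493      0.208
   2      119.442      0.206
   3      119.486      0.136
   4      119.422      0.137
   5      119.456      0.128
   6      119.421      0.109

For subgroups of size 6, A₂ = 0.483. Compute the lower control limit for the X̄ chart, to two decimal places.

X̄̄ = (119.493 + 119.442 + 119.486 + 119.422 + 119.456 + 119.421) / 6 = 716.7200 / 6 = 119.4533
R̄ = (0.208 + 0.206 + 0.136 + 0.137 + 0.128 + 0.109) / 6 = 0.9240 / 6 = 0.1540
LCL = X̄̄ − A₂·R̄ = 119.4533 − 0.483 × 0.1540 = 119.3790

119.38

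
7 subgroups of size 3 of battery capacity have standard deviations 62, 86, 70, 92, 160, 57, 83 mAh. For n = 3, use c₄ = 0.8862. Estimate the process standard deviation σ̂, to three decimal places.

98.333

s̄ = (62 + 86 + 70 + 92 + 160 + 57 + 83) / 7 = 87.1429
σ̂ = s̄ / c₄ = 87.1429 / 0.8862 = 98.3332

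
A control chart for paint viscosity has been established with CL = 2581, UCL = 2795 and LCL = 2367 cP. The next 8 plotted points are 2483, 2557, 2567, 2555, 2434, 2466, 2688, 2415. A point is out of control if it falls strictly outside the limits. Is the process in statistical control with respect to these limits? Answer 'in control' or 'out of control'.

All 8 points lie within [2367, 2795].

in control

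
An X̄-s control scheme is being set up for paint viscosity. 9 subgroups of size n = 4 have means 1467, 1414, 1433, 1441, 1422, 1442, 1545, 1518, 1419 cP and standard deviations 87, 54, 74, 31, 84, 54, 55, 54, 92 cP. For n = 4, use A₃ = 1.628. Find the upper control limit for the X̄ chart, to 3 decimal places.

X̄̄ = (1467 + 1414 + 1433 + 1441 + 1422 + 1442 + 1545 + 1518 + 1419) / 9 = 1455.6667
s̄ = (87 + 54 + 74 + 31 + 84 + 54 + 55 + 54 + 92) / 9 = 65.0000
UCL = X̄̄ + A₃·s̄ = 1455.6667 + 1.628 × 65.0000 = 1561.4867

1561.487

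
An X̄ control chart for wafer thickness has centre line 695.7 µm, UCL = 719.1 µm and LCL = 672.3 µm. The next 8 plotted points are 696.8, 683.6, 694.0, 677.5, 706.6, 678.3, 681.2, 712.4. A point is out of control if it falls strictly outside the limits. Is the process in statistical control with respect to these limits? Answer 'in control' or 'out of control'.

All 8 points lie within [672.3, 719.1].

in control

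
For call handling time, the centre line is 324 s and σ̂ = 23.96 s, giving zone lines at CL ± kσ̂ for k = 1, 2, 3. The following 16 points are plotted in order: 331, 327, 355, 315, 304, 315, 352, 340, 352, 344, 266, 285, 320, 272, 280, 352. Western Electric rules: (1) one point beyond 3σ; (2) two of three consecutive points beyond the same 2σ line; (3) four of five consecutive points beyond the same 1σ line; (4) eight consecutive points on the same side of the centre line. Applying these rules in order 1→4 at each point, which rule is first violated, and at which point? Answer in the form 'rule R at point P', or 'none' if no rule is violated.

rule 3 at point 15

Zone of each point (C = within 1σ̂, B = 1σ̂–2σ̂, A = 2σ̂–3σ̂, * = beyond 3σ̂; sign = side of CL): 1:+C, 2:+C, 3:+B, 4:-C, 5:-C, 6:-C, 7:+B, 8:+C, 9:+B, 10:+C, 11:-A, 12:-B, 13:-C, 14:-A, 15:-B, 16:+B
Rule 3 (four of five consecutive points beyond the same 1σ limit) is satisfied at point 15.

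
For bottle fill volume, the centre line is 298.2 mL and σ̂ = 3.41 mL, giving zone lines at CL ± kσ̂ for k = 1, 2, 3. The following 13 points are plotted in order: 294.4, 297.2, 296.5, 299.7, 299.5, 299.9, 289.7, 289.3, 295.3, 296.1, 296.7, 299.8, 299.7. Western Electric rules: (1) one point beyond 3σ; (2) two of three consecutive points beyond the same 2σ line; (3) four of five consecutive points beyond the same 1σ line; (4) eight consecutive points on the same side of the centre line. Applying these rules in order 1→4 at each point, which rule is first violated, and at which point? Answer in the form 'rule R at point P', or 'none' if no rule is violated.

Zone of each point (C = within 1σ̂, B = 1σ̂–2σ̂, A = 2σ̂–3σ̂, * = beyond 3σ̂; sign = side of CL): 1:-B, 2:-C, 3:-C, 4:+C, 5:+C, 6:+C, 7:-A, 8:-A, 9:-C, 10:-C, 11:-C, 12:+C, 13:+C
Rule 2 (two of three consecutive points beyond the same 2σ limit) is satisfied at point 8.

rule 2 at point 8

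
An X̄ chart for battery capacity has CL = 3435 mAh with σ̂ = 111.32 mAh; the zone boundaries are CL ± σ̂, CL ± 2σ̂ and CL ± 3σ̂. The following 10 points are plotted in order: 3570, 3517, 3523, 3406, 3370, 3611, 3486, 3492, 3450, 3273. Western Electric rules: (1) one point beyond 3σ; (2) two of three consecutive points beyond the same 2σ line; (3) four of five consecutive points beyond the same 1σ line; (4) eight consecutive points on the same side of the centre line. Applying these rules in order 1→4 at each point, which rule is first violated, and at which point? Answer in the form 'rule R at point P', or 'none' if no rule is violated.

none

Zone of each point (C = within 1σ̂, B = 1σ̂–2σ̂, A = 2σ̂–3σ̂, * = beyond 3σ̂; sign = side of CL): 1:+B, 2:+C, 3:+C, 4:-C, 5:-C, 6:+B, 7:+C, 8:+C, 9:+C, 10:-B
No rule fires across all 10 points.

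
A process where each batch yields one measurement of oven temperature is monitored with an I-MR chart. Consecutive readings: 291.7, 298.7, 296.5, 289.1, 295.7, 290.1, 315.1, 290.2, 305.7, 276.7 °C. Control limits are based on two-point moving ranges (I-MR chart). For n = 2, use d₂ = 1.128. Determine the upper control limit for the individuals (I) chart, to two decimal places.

X̄ = (291.7 + 298.7 + 296.5 + 289.1 + 295.7 + 290.1 + 315.1 + 290.2 + 305.7 + 276.7) / 10 = 294.9500
Moving ranges: 7.0, 2.2, 7.4, 6.6, 5.6, 25.0, 24.9, 15.5, 29.0; M̄R̄ = 123.2000 / 9 = 13.6889
UCL = X̄ + 3·M̄R̄/d₂ = 294.9500 + 3 × 13.6889 / 1.128 = 331.3566

331.36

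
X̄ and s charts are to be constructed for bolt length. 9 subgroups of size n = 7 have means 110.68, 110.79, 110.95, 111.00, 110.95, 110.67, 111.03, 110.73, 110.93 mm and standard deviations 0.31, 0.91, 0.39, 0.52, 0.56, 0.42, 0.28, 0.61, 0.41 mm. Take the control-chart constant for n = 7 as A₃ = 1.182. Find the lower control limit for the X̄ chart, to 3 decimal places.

110.280

X̄̄ = (110.68 + 110.79 + 110.95 + 111.00 + 110.95 + 110.67 + 111.03 + 110.73 + 110.93) / 9 = 110.8589
s̄ = (0.31 + 0.91 + 0.39 + 0.52 + 0.56 + 0.42 + 0.28 + 0.61 + 0.41) / 9 = 0.4900
LCL = X̄̄ − A₃·s̄ = 110.8589 − 1.182 × 0.4900 = 110.2797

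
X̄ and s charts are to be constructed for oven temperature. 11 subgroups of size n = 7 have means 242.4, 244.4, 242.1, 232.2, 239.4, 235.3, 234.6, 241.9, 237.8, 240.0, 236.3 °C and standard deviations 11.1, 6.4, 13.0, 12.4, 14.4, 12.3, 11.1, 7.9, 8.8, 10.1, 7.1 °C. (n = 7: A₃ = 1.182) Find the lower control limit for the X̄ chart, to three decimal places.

X̄̄ = (242.4 + 244.4 + 242.1 + 232.2 + 239.4 + 235.3 + 234.6 + 241.9 + 237.8 + 240.0 + 236.3) / 11 = 238.7636
s̄ = (11.1 + 6.4 + 13.0 + 12.4 + 14.4 + 12.3 + 11.1 + 7.9 + 8.8 + 10.1 + 7.1) / 11 = 10.4182
LCL = X̄̄ − A₃·s̄ = 238.7636 − 1.182 × 10.4182 = 226.4493

226.449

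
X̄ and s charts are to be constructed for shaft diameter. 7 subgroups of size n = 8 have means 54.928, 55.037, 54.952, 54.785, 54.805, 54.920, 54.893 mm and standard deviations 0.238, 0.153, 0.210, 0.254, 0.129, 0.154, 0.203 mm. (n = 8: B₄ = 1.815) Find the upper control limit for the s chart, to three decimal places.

0.348

s̄ = (0.238 + 0.153 + 0.210 + 0.254 + 0.129 + 0.154 + 0.203) / 7 = 0.1916
UCL_s = B₄·s̄ = 1.815 × 0.1916 = 0.3477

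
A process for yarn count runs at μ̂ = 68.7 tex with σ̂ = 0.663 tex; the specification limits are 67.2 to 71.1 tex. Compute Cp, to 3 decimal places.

0.980

Cp = (USL − LSL) / (6σ̂) = (71.1 − 67.2) / (6 × 0.663) = 3.9000 / 3.9780 = 0.9804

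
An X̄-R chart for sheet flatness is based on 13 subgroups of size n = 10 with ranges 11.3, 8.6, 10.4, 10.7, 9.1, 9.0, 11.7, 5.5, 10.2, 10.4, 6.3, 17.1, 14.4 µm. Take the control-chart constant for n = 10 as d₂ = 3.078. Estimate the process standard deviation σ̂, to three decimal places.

3.366

R̄ = (11.3 + 8.6 + 10.4 + 10.7 + 9.1 + 9.0 + 11.7 + 5.5 + 10.2 + 10.4 + 6.3 + 17.1 + 14.4) / 13 = 10.3615
σ̂ = R̄ / d₂ = 10.3615 / 3.078 = 3.3663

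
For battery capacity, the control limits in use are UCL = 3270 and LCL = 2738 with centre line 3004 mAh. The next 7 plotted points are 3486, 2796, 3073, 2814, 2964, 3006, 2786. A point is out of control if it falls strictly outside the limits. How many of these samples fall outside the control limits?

Compare each point to [2738, 3270]: sample 1 = 3486 > UCL.

1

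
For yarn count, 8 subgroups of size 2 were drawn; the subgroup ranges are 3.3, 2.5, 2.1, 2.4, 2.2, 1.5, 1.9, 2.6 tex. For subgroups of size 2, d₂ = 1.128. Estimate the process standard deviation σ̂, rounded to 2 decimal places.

R̄ = (3.3 + 2.5 + 2.1 + 2.4 + 2.2 + 1.5 + 1.9 + 2.6) / 8 = 2.3125
σ̂ = R̄ / d₂ = 2.3125 / 1.128 = 2.0501

2.05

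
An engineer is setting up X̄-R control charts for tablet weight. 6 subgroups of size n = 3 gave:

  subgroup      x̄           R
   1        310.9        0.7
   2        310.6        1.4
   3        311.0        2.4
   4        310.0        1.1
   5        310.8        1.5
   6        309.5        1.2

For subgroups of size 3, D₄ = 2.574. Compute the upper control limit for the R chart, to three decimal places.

R̄ = (0.7 + 1.4 + 2.4 + 1.1 + 1.5 + 1.2) / 6 = 8.3000 / 6 = 1.3833
UCL_R = D₄·R̄ = 2.574 × 1.3833 = 3.5607

3.561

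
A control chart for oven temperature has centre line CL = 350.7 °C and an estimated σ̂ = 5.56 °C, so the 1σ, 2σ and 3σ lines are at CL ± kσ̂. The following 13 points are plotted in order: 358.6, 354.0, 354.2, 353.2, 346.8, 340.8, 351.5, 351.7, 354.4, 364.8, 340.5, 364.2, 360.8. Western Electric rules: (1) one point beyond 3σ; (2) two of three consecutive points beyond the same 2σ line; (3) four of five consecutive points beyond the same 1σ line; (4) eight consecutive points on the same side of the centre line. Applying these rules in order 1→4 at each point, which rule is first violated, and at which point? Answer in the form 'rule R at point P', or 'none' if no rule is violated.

Zone of each point (C = within 1σ̂, B = 1σ̂–2σ̂, A = 2σ̂–3σ̂, * = beyond 3σ̂; sign = side of CL): 1:+B, 2:+C, 3:+C, 4:+C, 5:-C, 6:-B, 7:+C, 8:+C, 9:+C, 10:+A, 11:-B, 12:+A, 13:+B
Rule 2 (two of three consecutive points beyond the same 2σ limit) is satisfied at point 12.

rule 2 at point 12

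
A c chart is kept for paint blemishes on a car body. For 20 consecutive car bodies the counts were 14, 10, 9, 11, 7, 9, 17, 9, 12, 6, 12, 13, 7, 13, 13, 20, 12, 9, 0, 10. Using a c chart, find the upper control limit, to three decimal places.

20.440

c̄ = (14 + 10 + 9 + 11 + 7 + 9 + 17 + 9 + 12 + 6 + 12 + 13 + 7 + 13 + 13 + 20 + 12 + 9 + 0 + 10) / 20 = 213 / 20 = 10.6500
UCL = c̄ + 3√c̄ = 10.6500 + 3 × √10.6500 = 10.6500 + 3 × 3.2634 = 20.4403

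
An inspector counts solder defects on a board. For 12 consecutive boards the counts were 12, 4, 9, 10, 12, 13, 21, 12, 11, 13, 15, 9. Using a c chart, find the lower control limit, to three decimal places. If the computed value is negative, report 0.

1.467

c̄ = (12 + 4 + 9 + 10 + 12 + 13 + 21 + 12 + 11 + 13 + 15 + 9) / 12 = 141 / 12 = 11.7500
LCL = c̄ − 3√c̄ = 11.7500 − 3 × 3.4278 = 1.4665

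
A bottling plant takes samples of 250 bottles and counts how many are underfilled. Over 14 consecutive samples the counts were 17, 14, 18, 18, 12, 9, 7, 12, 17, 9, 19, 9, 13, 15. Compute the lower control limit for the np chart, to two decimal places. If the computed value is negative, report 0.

p̄ = Σdᵢ / (k·n) = 189 / (14 × 250) = 0.05400
LCL = np̄ − 3·√(np̄(1−p̄)) = 13.5000 − 3 × 3.5737 = 2.7790

2.78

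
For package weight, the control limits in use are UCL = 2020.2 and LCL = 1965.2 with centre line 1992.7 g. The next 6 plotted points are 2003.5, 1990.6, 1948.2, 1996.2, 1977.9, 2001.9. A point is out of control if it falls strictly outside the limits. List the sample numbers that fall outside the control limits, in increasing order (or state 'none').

3

Compare each point to [1965.2, 2020.2]: sample 3 = 1948.2 < LCL.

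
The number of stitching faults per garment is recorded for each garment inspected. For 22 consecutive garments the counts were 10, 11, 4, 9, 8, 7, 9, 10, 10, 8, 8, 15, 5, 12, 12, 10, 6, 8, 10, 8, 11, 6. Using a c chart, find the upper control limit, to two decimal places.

c̄ = (10 + 11 + 4 + 9 + 8 + 7 + 9 + 10 + 10 + 8 + 8 + 15 + 5 + 12 + 12 + 10 + 6 + 8 + 10 + 8 + 11 + 6) / 22 = 197 / 22 = 8.9545
UCL = c̄ + 3√c̄ = 8.9545 + 3 × √8.9545 = 8.9545 + 3 × 2.9924 = 17.9318

17.93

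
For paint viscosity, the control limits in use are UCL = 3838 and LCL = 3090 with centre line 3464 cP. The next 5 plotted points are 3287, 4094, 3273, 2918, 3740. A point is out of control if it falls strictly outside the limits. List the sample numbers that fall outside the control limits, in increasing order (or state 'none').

Compare each point to [3090, 3838]: sample 2 = 4094 > UCL; sample 4 = 2918 < LCL.

2, 4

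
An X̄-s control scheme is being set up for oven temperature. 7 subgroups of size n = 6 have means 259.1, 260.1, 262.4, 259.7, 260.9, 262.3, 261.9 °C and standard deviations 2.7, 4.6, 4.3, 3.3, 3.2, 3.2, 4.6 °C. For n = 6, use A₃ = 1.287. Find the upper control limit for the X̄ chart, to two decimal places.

X̄̄ = (259.1 + 260.1 + 262.4 + 259.7 + 260.9 + 262.3 + 261.9) / 7 = 260.9143
s̄ = (2.7 + 4.6 + 4.3 + 3.3 + 3.2 + 3.2 + 4.6) / 7 = 3.7000
UCL = X̄̄ + A₃·s̄ = 260.9143 + 1.287 × 3.7000 = 265.6762

265.68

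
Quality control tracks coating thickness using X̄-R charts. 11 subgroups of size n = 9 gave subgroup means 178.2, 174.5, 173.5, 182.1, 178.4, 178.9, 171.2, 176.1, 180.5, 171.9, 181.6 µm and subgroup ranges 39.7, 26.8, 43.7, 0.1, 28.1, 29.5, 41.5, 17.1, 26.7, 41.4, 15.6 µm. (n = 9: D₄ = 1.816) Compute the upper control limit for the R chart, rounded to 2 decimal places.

R̄ = (39.7 + 26.8 + 43.7 + 0.1 + 28.1 + 29.5 + 41.5 + 17.1 + 26.7 + 41.4 + 15.6) / 11 = 310.2000 / 11 = 28.2000
UCL_R = D₄·R̄ = 1.816 × 28.2000 = 51.2112

51.21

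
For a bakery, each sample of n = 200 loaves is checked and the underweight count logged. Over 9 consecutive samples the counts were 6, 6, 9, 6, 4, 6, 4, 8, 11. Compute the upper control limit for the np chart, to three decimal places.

p̄ = Σdᵢ / (k·n) = 60 / (9 × 200) = 0.03333
UCL = np̄ + 3·√(np̄(1−p̄)) = 6.6667 + 3 × √(6.6667×0.96667) = 6.6667 + 3 × 2.5386 = 14.2824

14.282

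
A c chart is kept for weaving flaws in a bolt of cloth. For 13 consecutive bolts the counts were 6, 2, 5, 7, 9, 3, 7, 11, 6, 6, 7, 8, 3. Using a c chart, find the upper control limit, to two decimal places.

13.60

c̄ = (6 + 2 + 5 + 7 + 9 + 3 + 7 + 11 + 6 + 6 + 7 + 8 + 3) / 13 = 80 / 13 = 6.1538
UCL = c̄ + 3√c̄ = 6.1538 + 3 × √6.1538 = 6.1538 + 3 × 2.4807 = 13.5959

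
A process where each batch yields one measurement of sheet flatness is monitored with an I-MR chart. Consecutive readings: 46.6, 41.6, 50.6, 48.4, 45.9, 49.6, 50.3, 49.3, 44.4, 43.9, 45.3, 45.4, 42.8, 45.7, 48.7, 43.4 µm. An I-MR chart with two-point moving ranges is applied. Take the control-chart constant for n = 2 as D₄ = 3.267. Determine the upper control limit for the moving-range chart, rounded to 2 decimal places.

Moving ranges: 5.0, 9.0, 2.2, 2.5, 3.7, 0.7, 1.0, 4.9, 0.5, 1.4, 0.1, 2.6, 2.9, 3.0, 5.3; M̄R̄ = 44.8000 / 15 = 2.9867
UCL_MR = D₄·M̄R̄ = 3.267 × 2.9867 = 9.7574

9.76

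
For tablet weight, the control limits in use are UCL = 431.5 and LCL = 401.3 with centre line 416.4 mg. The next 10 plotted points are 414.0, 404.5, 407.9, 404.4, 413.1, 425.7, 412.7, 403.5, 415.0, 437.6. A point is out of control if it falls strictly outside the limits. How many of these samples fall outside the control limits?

1

Compare each point to [401.3, 431.5]: sample 10 = 437.6 > UCL.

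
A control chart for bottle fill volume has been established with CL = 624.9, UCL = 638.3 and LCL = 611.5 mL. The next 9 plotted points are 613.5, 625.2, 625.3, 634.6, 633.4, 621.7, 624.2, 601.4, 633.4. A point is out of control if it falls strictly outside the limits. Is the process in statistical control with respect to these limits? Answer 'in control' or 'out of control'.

out of control

Compare each point to [611.5, 638.3]: sample 8 = 601.4 < LCL.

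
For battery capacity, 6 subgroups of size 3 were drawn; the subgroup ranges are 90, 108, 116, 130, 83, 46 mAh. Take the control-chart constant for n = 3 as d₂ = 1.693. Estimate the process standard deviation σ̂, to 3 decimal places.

56.409

R̄ = (90 + 108 + 116 + 130 + 83 + 46) / 6 = 95.5000
σ̂ = R̄ / d₂ = 95.5000 / 1.693 = 56.4087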